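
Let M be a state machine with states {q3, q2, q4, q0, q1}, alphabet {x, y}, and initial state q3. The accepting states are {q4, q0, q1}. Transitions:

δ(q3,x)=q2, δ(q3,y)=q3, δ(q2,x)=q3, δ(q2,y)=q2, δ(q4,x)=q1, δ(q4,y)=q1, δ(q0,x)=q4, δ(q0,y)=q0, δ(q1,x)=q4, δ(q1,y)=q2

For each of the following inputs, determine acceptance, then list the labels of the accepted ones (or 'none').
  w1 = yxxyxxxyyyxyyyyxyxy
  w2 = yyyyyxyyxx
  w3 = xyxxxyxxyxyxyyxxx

none

w1: q3 → q3 → q2 → q3 → q3 → q2 → q3 → q2 → q2 → q2 → q2 → q3 → q3 → q3 → q3 → q3 → q2 → q2 → q3 → q3  → end q3, rejected
w2: q3 → q3 → q3 → q3 → q3 → q3 → q2 → q2 → q2 → q3 → q2  → end q2, rejected
w3: q3 → q2 → q2 → q3 → q2 → q3 → q3 → q2 → q3 → q3 → q2 → q2 → q3 → q3 → q3 → q2 → q3 → q2  → end q2, rejected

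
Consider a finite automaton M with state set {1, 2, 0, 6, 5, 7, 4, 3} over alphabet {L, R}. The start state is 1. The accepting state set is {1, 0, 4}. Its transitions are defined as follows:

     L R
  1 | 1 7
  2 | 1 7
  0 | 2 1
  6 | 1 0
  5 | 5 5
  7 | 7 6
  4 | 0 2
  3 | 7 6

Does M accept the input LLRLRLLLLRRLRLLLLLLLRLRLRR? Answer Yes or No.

Trace: 1 -L-> 1 -L-> 1 -R-> 7 -L-> 7 -R-> 6 -L-> 1 -L-> 1 -L-> 1 -L-> 1 -R-> 7 -R-> 6 -L-> 1 -R-> 7 -L-> 7 -L-> 7 -L-> 7 -L-> 7 -L-> 7 -L-> 7 -L-> 7 -R-> 6 -L-> 1 -R-> 7 -L-> 7 -R-> 6 -R-> 0
End state 0 is accepting.

Yes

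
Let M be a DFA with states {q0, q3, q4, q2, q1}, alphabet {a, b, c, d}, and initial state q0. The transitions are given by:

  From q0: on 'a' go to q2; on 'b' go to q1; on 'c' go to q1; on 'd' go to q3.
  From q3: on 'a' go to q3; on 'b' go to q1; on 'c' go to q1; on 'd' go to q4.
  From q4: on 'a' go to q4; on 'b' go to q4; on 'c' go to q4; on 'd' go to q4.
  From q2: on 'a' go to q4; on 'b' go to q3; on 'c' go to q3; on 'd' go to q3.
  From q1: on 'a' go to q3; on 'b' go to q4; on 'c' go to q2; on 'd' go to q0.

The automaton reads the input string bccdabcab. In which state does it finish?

q0 → q1 → q2 → q3 → q4 → q4 → q4 → q4 → q4 → q4

q4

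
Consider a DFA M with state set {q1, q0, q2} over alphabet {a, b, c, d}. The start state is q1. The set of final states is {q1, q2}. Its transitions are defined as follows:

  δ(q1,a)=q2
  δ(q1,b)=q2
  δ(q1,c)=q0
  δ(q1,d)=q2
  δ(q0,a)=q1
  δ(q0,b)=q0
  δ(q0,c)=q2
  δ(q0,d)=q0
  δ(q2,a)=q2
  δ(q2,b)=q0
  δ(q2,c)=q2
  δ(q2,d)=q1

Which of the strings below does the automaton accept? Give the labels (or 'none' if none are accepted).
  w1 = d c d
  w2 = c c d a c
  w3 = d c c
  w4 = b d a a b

w1:
  start at q1
  read 'd': q1 → q2
  read 'c': q2 → q2
  read 'd': q2 → q1
  end q1, accepted
w2:
  start at q1
  read 'c': q1 → q0
  read 'c': q0 → q2
  read 'd': q2 → q1
  read 'a': q1 → q2
  read 'c': q2 → q2
  end q2, accepted
w3:
  start at q1
  read 'd': q1 → q2
  read 'c': q2 → q2
  read 'c': q2 → q2
  end q2, accepted
w4:
  start at q1
  read 'b': q1 → q2
  read 'd': q2 → q1
  read 'a': q1 → q2
  read 'a': q2 → q2
  read 'b': q2 → q0
  end q0, rejected

w1, w2, w3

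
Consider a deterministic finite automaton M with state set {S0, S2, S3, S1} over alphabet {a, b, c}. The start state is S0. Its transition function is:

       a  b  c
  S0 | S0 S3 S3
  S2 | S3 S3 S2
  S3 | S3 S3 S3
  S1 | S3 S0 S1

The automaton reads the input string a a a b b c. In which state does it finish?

Trace: S0 -a-> S0 -a-> S0 -a-> S0 -b-> S3 -b-> S3 -c-> S3

S3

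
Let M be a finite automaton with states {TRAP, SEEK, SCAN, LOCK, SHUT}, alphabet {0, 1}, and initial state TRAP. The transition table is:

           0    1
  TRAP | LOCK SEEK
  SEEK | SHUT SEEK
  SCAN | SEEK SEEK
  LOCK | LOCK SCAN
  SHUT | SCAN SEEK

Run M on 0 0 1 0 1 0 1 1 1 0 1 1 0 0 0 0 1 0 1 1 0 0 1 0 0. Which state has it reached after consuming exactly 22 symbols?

start at TRAP
read '0': TRAP → LOCK
read '0': LOCK → LOCK
read '1': LOCK → SCAN
read '0': SCAN → SEEK
read '1': SEEK → SEEK
read '0': SEEK → SHUT
read '1': SHUT → SEEK
read '1': SEEK → SEEK
read '1': SEEK → SEEK
read '0': SEEK → SHUT
read '1': SHUT → SEEK
read '1': SEEK → SEEK
read '0': SEEK → SHUT
read '0': SHUT → SCAN
read '0': SCAN → SEEK
read '0': SEEK → SHUT
read '1': SHUT → SEEK
read '0': SEEK → SHUT
read '1': SHUT → SEEK
read '1': SEEK → SEEK
read '0': SEEK → SHUT
read '0': SHUT → SCAN
After 22 symbols: SCAN.

SCAN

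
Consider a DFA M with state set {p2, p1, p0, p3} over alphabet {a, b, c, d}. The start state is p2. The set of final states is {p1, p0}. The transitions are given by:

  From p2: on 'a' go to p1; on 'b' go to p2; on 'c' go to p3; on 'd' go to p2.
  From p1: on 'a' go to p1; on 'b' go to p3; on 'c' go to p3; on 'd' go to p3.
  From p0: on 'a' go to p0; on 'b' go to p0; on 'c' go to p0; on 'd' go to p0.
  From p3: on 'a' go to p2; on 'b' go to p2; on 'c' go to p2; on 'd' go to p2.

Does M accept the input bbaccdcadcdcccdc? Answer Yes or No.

Trace: p2 -b-> p2 -b-> p2 -a-> p1 -c-> p3 -c-> p2 -d-> p2 -c-> p3 -a-> p2 -d-> p2 -c-> p3 -d-> p2 -c-> p3 -c-> p2 -c-> p3 -d-> p2 -c-> p3
End state p3 is not accepting.

No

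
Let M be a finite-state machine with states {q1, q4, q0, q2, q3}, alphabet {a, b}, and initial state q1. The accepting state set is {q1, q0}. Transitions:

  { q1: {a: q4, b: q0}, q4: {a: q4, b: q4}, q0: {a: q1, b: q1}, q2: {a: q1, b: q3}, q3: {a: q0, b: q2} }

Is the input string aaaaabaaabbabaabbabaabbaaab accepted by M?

No

q1 → q4 → q4 → q4 → q4 → q4 → q4 → q4 → q4 → q4 → q4 → q4 → q4 → q4 → q4 → q4 → q4 → q4 → q4 → q4 → q4 → q4 → q4 → q4 → q4 → q4 → q4 → q4
End state q4 is not accepting.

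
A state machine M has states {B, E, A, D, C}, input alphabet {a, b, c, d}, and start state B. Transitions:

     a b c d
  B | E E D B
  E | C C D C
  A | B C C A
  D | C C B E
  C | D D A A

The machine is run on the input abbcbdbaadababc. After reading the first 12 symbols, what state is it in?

D

Trace: B -a-> E -b-> C -b-> D -c-> B -b-> E -d-> C -b-> D -a-> C -a-> D -d-> E -a-> C -b-> D
After 12 symbols: D.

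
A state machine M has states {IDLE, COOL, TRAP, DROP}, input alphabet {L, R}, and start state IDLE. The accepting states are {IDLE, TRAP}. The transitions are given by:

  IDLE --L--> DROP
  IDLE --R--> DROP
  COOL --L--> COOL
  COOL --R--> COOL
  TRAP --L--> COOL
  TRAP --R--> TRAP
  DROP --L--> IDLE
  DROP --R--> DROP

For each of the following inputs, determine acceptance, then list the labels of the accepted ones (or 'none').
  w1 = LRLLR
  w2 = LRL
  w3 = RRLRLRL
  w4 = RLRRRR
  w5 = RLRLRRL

w1:
  start at IDLE
  read 'L': IDLE → DROP
  read 'R': DROP → DROP
  read 'L': DROP → IDLE
  read 'L': IDLE → DROP
  read 'R': DROP → DROP
  end DROP, rejected
w2:
  start at IDLE
  read 'L': IDLE → DROP
  read 'R': DROP → DROP
  read 'L': DROP → IDLE
  end IDLE, accepted
w3:
  start at IDLE
  read 'R': IDLE → DROP
  read 'R': DROP → DROP
  read 'L': DROP → IDLE
  read 'R': IDLE → DROP
  read 'L': DROP → IDLE
  read 'R': IDLE → DROP
  read 'L': DROP → IDLE
  end IDLE, accepted
w4:
  start at IDLE
  read 'R': IDLE → DROP
  read 'L': DROP → IDLE
  read 'R': IDLE → DROP
  read 'R': DROP → DROP
  read 'R': DROP → DROP
  read 'R': DROP → DROP
  end DROP, rejected
w5:
  start at IDLE
  read 'R': IDLE → DROP
  read 'L': DROP → IDLE
  read 'R': IDLE → DROP
  read 'L': DROP → IDLE
  read 'R': IDLE → DROP
  read 'R': DROP → DROP
  read 'L': DROP → IDLE
  end IDLE, accepted

w2, w3, w5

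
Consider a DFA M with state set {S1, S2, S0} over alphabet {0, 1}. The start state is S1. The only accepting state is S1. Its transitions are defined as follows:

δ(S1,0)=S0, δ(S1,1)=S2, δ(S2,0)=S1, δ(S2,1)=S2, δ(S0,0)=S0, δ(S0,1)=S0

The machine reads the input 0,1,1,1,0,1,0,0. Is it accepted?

No

Trace: S1 -0-> S0 -1-> S0 -1-> S0 -1-> S0 -0-> S0 -1-> S0 -0-> S0 -0-> S0
End state S0 is not accepting.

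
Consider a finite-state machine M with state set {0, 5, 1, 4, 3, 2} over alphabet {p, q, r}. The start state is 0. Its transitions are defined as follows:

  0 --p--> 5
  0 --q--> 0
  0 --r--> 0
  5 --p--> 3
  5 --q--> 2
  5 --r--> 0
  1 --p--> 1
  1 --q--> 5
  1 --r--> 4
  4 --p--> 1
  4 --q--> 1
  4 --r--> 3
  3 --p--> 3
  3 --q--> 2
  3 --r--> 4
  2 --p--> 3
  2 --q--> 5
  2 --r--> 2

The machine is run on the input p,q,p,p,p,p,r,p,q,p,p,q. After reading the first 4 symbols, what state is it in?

3

Trace: 0 -p-> 5 -q-> 2 -p-> 3 -p-> 3
After 4 symbols: 3.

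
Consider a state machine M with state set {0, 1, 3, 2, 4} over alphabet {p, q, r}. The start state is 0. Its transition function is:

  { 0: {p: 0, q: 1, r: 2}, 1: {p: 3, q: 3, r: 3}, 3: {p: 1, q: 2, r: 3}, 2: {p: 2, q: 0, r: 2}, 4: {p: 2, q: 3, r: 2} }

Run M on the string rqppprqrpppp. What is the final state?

2

Trace: 0 -r-> 2 -q-> 0 -p-> 0 -p-> 0 -p-> 0 -r-> 2 -q-> 0 -r-> 2 -p-> 2 -p-> 2 -p-> 2 -p-> 2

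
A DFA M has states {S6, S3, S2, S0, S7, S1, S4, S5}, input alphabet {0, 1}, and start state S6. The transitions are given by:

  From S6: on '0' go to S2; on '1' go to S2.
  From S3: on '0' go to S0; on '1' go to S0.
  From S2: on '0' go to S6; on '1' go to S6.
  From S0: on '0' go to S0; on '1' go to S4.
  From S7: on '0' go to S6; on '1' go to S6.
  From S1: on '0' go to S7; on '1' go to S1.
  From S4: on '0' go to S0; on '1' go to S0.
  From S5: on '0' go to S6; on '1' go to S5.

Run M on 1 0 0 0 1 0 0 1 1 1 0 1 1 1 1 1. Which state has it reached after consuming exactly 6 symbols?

S6

S6 → S2 → S6 → S2 → S6 → S2 → S6
After 6 symbols: S6.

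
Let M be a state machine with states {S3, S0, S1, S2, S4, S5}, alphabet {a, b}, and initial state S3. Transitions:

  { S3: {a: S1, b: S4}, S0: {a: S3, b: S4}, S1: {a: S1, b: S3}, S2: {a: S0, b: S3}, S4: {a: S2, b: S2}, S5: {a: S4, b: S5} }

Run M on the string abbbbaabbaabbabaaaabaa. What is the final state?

Trace: S3 -a-> S1 -b-> S3 -b-> S4 -b-> S2 -b-> S3 -a-> S1 -a-> S1 -b-> S3 -b-> S4 -a-> S2 -a-> S0 -b-> S4 -b-> S2 -a-> S0 -b-> S4 -a-> S2 -a-> S0 -a-> S3 -a-> S1 -b-> S3 -a-> S1 -a-> S1

S1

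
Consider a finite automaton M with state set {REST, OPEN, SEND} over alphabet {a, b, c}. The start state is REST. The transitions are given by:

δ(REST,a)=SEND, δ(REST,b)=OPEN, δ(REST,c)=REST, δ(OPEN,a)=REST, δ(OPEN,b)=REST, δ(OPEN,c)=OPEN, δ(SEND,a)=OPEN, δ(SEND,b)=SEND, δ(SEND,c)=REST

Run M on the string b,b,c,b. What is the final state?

OPEN

start at REST
read 'b': REST → OPEN
read 'b': OPEN → REST
read 'c': REST → REST
read 'b': REST → OPEN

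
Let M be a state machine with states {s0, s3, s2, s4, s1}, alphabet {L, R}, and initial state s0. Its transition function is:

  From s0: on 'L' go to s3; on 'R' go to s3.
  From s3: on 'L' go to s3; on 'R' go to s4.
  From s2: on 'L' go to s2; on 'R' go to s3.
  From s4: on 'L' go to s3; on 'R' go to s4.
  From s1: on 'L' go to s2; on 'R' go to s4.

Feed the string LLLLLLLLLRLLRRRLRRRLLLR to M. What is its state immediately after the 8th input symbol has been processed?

Trace: s0 -L-> s3 -L-> s3 -L-> s3 -L-> s3 -L-> s3 -L-> s3 -L-> s3 -L-> s3
After 8 symbols: s3.

s3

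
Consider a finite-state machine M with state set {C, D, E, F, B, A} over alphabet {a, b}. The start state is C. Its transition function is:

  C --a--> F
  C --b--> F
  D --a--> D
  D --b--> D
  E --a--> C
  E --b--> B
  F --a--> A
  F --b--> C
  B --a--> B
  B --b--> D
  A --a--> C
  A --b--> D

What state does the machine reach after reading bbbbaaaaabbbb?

Trace: C -b-> F -b-> C -b-> F -b-> C -a-> F -a-> A -a-> C -a-> F -a-> A -b-> D -b-> D -b-> D -b-> D

D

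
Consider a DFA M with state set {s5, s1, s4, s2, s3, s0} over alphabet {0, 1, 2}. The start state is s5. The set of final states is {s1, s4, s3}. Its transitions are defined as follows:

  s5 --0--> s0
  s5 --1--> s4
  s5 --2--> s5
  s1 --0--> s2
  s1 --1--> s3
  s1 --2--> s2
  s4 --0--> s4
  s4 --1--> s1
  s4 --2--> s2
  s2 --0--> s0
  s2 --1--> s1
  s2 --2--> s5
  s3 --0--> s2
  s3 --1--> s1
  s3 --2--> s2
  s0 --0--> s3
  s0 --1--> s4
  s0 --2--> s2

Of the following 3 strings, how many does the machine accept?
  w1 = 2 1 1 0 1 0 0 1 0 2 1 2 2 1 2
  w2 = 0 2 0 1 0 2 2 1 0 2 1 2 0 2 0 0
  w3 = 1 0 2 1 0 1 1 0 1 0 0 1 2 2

w1:
  start at s5
  read '2': s5 → s5
  read '1': s5 → s4
  read '1': s4 → s1
  read '0': s1 → s2
  read '1': s2 → s1
  read '0': s1 → s2
  read '0': s2 → s0
  read '1': s0 → s4
  read '0': s4 → s4
  read '2': s4 → s2
  read '1': s2 → s1
  read '2': s1 → s2
  read '2': s2 → s5
  read '1': s5 → s4
  read '2': s4 → s2
  end s2, rejected
w2:
  start at s5
  read '0': s5 → s0
  read '2': s0 → s2
  read '0': s2 → s0
  read '1': s0 → s4
  read '0': s4 → s4
  read '2': s4 → s2
  read '2': s2 → s5
  read '1': s5 → s4
  read '0': s4 → s4
  read '2': s4 → s2
  read '1': s2 → s1
  read '2': s1 → s2
  read '0': s2 → s0
  read '2': s0 → s2
  read '0': s2 → s0
  read '0': s0 → s3
  end s3, accepted
w3:
  start at s5
  read '1': s5 → s4
  read '0': s4 → s4
  read '2': s4 → s2
  read '1': s2 → s1
  read '0': s1 → s2
  read '1': s2 → s1
  read '1': s1 → s3
  read '0': s3 → s2
  read '1': s2 → s1
  read '0': s1 → s2
  read '0': s2 → s0
  read '1': s0 → s4
  read '2': s4 → s2
  read '2': s2 → s5
  end s5, rejected

1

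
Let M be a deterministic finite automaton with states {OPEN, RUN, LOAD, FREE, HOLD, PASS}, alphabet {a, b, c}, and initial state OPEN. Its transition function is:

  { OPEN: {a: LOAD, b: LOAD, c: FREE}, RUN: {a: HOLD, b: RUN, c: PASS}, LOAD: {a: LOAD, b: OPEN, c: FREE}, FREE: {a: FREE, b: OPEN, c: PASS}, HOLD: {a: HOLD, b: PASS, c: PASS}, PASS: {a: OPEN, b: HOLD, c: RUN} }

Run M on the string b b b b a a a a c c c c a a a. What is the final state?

LOAD

Trace: OPEN -b-> LOAD -b-> OPEN -b-> LOAD -b-> OPEN -a-> LOAD -a-> LOAD -a-> LOAD -a-> LOAD -c-> FREE -c-> PASS -c-> RUN -c-> PASS -a-> OPEN -a-> LOAD -a-> LOAD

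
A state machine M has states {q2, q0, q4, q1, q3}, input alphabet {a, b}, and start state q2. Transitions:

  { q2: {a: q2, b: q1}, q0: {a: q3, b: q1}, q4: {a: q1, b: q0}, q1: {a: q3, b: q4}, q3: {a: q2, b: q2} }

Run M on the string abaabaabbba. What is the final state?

start at q2
read 'a': q2 → q2
read 'b': q2 → q1
read 'a': q1 → q3
read 'a': q3 → q2
read 'b': q2 → q1
read 'a': q1 → q3
read 'a': q3 → q2
read 'b': q2 → q1
read 'b': q1 → q4
read 'b': q4 → q0
read 'a': q0 → q3

q3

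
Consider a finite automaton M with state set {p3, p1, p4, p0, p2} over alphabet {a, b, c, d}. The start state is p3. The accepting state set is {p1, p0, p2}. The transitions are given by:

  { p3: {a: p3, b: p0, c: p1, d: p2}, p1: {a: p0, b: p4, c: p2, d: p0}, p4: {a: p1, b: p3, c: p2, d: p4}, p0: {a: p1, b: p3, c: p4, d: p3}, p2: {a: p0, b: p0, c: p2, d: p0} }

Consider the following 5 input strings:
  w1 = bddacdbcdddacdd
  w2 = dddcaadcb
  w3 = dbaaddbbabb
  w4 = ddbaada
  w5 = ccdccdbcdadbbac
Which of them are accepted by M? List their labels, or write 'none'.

w4, w5

w1: Trace: p3 -b-> p0 -d-> p3 -d-> p2 -a-> p0 -c-> p4 -d-> p4 -b-> p3 -c-> p1 -d-> p0 -d-> p3 -d-> p2 -a-> p0 -c-> p4 -d-> p4 -d-> p4  → end p4, rejected
w2: Trace: p3 -d-> p2 -d-> p0 -d-> p3 -c-> p1 -a-> p0 -a-> p1 -d-> p0 -c-> p4 -b-> p3  → end p3, rejected
w3: Trace: p3 -d-> p2 -b-> p0 -a-> p1 -a-> p0 -d-> p3 -d-> p2 -b-> p0 -b-> p3 -a-> p3 -b-> p0 -b-> p3  → end p3, rejected
w4: Trace: p3 -d-> p2 -d-> p0 -b-> p3 -a-> p3 -a-> p3 -d-> p2 -a-> p0  → end p0, accepted
w5: Trace: p3 -c-> p1 -c-> p2 -d-> p0 -c-> p4 -c-> p2 -d-> p0 -b-> p3 -c-> p1 -d-> p0 -a-> p1 -d-> p0 -b-> p3 -b-> p0 -a-> p1 -c-> p2  → end p2, accepted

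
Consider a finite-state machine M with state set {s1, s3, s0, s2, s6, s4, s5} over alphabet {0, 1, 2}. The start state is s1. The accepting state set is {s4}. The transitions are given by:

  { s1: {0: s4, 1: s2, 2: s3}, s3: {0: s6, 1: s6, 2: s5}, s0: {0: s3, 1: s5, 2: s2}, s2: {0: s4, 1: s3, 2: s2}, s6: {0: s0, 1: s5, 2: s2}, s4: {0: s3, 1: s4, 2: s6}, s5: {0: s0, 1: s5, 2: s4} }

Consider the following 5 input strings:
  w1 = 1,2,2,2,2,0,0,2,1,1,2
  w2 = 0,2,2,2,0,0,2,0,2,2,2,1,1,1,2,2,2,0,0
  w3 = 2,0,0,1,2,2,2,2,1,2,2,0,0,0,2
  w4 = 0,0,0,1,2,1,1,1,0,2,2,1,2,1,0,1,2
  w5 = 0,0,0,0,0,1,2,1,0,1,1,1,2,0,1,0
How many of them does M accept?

w1: s1 → s2 → s2 → s2 → s2 → s2 → s4 → s3 → s5 → s5 → s5 → s4  → end s4, accepted
w2: s1 → s4 → s6 → s2 → s2 → s4 → s3 → s5 → s0 → s2 → s2 → s2 → s3 → s6 → s5 → s4 → s6 → s2 → s4 → s3  → end s3, rejected
w3: s1 → s3 → s6 → s0 → s5 → s4 → s6 → s2 → s2 → s3 → s5 → s4 → s3 → s6 → s0 → s2  → end s2, rejected
w4: s1 → s4 → s3 → s6 → s5 → s4 → s4 → s4 → s4 → s3 → s5 → s4 → s4 → s6 → s5 → s0 → s5 → s4  → end s4, accepted
w5: s1 → s4 → s3 → s6 → s0 → s3 → s6 → s2 → s3 → s6 → s5 → s5 → s5 → s4 → s3 → s6 → s0  → end s0, rejected

2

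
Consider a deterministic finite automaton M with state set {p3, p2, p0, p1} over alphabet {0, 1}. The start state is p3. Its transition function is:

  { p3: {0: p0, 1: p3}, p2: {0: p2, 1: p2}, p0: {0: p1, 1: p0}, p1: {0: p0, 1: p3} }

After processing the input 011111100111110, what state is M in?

p3 → p0 → p0 → p0 → p0 → p0 → p0 → p0 → p1 → p0 → p0 → p0 → p0 → p0 → p0 → p1

p1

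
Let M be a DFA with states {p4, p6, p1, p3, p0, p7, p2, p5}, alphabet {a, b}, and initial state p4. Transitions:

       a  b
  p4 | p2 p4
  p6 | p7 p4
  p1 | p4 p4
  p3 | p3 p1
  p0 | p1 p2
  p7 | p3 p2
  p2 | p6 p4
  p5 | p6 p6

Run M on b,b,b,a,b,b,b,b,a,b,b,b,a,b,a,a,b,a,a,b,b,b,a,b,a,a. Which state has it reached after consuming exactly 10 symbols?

start at p4
read 'b': p4 → p4
read 'b': p4 → p4
read 'b': p4 → p4
read 'a': p4 → p2
read 'b': p2 → p4
read 'b': p4 → p4
read 'b': p4 → p4
read 'b': p4 → p4
read 'a': p4 → p2
read 'b': p2 → p4
After 10 symbols: p4.

p4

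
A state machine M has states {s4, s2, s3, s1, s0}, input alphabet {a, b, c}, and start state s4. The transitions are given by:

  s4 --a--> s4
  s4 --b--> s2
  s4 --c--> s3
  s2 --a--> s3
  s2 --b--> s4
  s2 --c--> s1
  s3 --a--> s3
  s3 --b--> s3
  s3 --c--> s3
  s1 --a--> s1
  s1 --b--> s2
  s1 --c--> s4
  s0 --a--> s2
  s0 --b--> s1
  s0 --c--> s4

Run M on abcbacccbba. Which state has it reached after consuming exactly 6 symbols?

s3

s4 → s4 → s2 → s1 → s2 → s3 → s3
After 6 symbols: s3.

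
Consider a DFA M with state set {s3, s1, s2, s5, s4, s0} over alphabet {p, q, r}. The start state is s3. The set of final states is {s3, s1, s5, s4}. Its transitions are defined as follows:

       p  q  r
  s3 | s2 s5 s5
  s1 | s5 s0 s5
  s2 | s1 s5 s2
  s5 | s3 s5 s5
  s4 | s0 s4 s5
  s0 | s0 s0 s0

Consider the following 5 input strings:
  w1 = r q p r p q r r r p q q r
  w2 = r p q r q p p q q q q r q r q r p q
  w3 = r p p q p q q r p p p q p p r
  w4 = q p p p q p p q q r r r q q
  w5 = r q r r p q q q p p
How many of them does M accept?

2

w1:
  start at s3
  read 'r': s3 → s5
  read 'q': s5 → s5
  read 'p': s5 → s3
  read 'r': s3 → s5
  read 'p': s5 → s3
  read 'q': s3 → s5
  read 'r': s5 → s5
  read 'r': s5 → s5
  read 'r': s5 → s5
  read 'p': s5 → s3
  read 'q': s3 → s5
  read 'q': s5 → s5
  read 'r': s5 → s5
  end s5, accepted
w2:
  start at s3
  read 'r': s3 → s5
  read 'p': s5 → s3
  read 'q': s3 → s5
  read 'r': s5 → s5
  read 'q': s5 → s5
  read 'p': s5 → s3
  read 'p': s3 → s2
  read 'q': s2 → s5
  read 'q': s5 → s5
  read 'q': s5 → s5
  read 'q': s5 → s5
  read 'r': s5 → s5
  read 'q': s5 → s5
  read 'r': s5 → s5
  read 'q': s5 → s5
  read 'r': s5 → s5
  read 'p': s5 → s3
  read 'q': s3 → s5
  end s5, accepted
w3:
  start at s3
  read 'r': s3 → s5
  read 'p': s5 → s3
  read 'p': s3 → s2
  read 'q': s2 → s5
  read 'p': s5 → s3
  read 'q': s3 → s5
  read 'q': s5 → s5
  read 'r': s5 → s5
  read 'p': s5 → s3
  read 'p': s3 → s2
  read 'p': s2 → s1
  read 'q': s1 → s0
  read 'p': s0 → s0
  read 'p': s0 → s0
  read 'r': s0 → s0
  end s0, rejected
w4:
  start at s3
  read 'q': s3 → s5
  read 'p': s5 → s3
  read 'p': s3 → s2
  read 'p': s2 → s1
  read 'q': s1 → s0
  read 'p': s0 → s0
  read 'p': s0 → s0
  read 'q': s0 → s0
  read 'q': s0 → s0
  read 'r': s0 → s0
  read 'r': s0 → s0
  read 'r': s0 → s0
  read 'q': s0 → s0
  read 'q': s0 → s0
  end s0, rejected
w5:
  start at s3
  read 'r': s3 → s5
  read 'q': s5 → s5
  read 'r': s5 → s5
  read 'r': s5 → s5
  read 'p': s5 → s3
  read 'q': s3 → s5
  read 'q': s5 → s5
  read 'q': s5 → s5
  read 'p': s5 → s3
  read 'p': s3 → s2
  end s2, rejected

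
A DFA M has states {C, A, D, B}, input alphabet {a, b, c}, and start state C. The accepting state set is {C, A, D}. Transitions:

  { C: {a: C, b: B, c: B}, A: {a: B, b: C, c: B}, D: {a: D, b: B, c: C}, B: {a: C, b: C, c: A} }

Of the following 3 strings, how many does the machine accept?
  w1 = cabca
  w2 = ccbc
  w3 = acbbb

1

w1: Trace: C -c-> B -a-> C -b-> B -c-> A -a-> B  → end B, rejected
w2: Trace: C -c-> B -c-> A -b-> C -c-> B  → end B, rejected
w3: Trace: C -a-> C -c-> B -b-> C -b-> B -b-> C  → end C, accepted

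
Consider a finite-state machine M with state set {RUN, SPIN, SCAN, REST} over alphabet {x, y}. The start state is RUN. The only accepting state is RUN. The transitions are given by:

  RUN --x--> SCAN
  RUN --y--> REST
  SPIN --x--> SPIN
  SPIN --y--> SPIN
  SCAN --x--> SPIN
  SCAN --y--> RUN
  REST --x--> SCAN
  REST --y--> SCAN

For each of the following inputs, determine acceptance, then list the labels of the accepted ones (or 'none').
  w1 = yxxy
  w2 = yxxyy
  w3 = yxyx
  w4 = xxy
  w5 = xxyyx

none

w1:
  start at RUN
  read 'y': RUN → REST
  read 'x': REST → SCAN
  read 'x': SCAN → SPIN
  read 'y': SPIN → SPIN
  end SPIN, rejected
w2:
  start at RUN
  read 'y': RUN → REST
  read 'x': REST → SCAN
  read 'x': SCAN → SPIN
  read 'y': SPIN → SPIN
  read 'y': SPIN → SPIN
  end SPIN, rejected
w3:
  start at RUN
  read 'y': RUN → REST
  read 'x': REST → SCAN
  read 'y': SCAN → RUN
  read 'x': RUN → SCAN
  end SCAN, rejected
w4:
  start at RUN
  read 'x': RUN → SCAN
  read 'x': SCAN → SPIN
  read 'y': SPIN → SPIN
  end SPIN, rejected
w5:
  start at RUN
  read 'x': RUN → SCAN
  read 'x': SCAN → SPIN
  read 'y': SPIN → SPIN
  read 'y': SPIN → SPIN
  read 'x': SPIN → SPIN
  end SPIN, rejected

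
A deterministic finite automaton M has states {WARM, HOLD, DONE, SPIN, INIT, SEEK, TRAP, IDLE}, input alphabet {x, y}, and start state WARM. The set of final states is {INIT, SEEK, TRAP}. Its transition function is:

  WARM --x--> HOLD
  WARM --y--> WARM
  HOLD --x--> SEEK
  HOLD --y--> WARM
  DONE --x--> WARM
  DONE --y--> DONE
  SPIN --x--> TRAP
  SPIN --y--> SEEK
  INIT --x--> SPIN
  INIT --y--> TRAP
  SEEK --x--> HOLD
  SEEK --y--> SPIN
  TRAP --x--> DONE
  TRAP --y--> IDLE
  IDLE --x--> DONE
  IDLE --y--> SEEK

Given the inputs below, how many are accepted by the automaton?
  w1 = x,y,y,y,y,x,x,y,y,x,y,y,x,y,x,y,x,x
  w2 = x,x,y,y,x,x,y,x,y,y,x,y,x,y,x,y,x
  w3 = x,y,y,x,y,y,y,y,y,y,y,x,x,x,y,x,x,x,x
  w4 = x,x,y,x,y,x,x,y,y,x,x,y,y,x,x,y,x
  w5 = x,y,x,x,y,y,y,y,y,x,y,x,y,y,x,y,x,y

3

w1: WARM → HOLD → WARM → WARM → WARM → WARM → HOLD → SEEK → SPIN → SEEK → HOLD → WARM → WARM → HOLD → WARM → HOLD → WARM → HOLD → SEEK  → end SEEK, accepted
w2: WARM → HOLD → SEEK → SPIN → SEEK → HOLD → SEEK → SPIN → TRAP → IDLE → SEEK → HOLD → WARM → HOLD → WARM → HOLD → WARM → HOLD  → end HOLD, rejected
w3: WARM → HOLD → WARM → WARM → HOLD → WARM → WARM → WARM → WARM → WARM → WARM → WARM → HOLD → SEEK → HOLD → WARM → HOLD → SEEK → HOLD → SEEK  → end SEEK, accepted
w4: WARM → HOLD → SEEK → SPIN → TRAP → IDLE → DONE → WARM → WARM → WARM → HOLD → SEEK → SPIN → SEEK → HOLD → SEEK → SPIN → TRAP  → end TRAP, accepted
w5: WARM → HOLD → WARM → HOLD → SEEK → SPIN → SEEK → SPIN → SEEK → SPIN → TRAP → IDLE → DONE → DONE → DONE → WARM → WARM → HOLD → WARM  → end WARM, rejected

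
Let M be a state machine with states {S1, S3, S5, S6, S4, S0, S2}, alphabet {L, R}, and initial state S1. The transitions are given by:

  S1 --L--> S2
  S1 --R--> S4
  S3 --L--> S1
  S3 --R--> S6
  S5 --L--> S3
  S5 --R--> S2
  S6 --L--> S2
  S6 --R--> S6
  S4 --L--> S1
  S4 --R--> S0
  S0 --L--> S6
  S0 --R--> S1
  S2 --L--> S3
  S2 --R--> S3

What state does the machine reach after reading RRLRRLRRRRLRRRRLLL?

S1

S1 → S4 → S0 → S6 → S6 → S6 → S2 → S3 → S6 → S6 → S6 → S2 → S3 → S6 → S6 → S6 → S2 → S3 → S1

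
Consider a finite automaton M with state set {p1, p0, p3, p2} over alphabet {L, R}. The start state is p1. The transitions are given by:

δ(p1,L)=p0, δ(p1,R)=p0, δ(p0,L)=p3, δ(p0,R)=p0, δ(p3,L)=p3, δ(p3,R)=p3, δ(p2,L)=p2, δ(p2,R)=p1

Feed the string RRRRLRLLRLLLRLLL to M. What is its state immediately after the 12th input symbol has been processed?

p1 → p0 → p0 → p0 → p0 → p3 → p3 → p3 → p3 → p3 → p3 → p3 → p3
After 12 symbols: p3.

p3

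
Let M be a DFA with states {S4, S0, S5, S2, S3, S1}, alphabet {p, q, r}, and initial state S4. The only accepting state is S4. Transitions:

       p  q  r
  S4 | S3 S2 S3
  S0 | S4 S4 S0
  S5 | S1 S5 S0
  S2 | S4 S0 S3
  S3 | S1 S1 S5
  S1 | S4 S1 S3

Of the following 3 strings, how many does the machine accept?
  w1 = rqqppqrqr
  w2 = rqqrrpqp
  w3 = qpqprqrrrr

w1:
  start at S4
  read 'r': S4 → S3
  read 'q': S3 → S1
  read 'q': S1 → S1
  read 'p': S1 → S4
  read 'p': S4 → S3
  read 'q': S3 → S1
  read 'r': S1 → S3
  read 'q': S3 → S1
  read 'r': S1 → S3
  end S3, rejected
w2:
  start at S4
  read 'r': S4 → S3
  read 'q': S3 → S1
  read 'q': S1 → S1
  read 'r': S1 → S3
  read 'r': S3 → S5
  read 'p': S5 → S1
  read 'q': S1 → S1
  read 'p': S1 → S4
  end S4, accepted
w3:
  start at S4
  read 'q': S4 → S2
  read 'p': S2 → S4
  read 'q': S4 → S2
  read 'p': S2 → S4
  read 'r': S4 → S3
  read 'q': S3 → S1
  read 'r': S1 → S3
  read 'r': S3 → S5
  read 'r': S5 → S0
  read 'r': S0 → S0
  end S0, rejected

1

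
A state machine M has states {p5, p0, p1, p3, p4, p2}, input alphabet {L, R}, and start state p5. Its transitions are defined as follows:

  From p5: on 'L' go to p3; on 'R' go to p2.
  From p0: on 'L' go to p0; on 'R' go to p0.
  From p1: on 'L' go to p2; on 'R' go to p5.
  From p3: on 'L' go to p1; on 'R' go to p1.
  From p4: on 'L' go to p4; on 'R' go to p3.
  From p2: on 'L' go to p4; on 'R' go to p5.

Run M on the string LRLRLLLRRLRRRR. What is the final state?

Trace: p5 -L-> p3 -R-> p1 -L-> p2 -R-> p5 -L-> p3 -L-> p1 -L-> p2 -R-> p5 -R-> p2 -L-> p4 -R-> p3 -R-> p1 -R-> p5 -R-> p2

p2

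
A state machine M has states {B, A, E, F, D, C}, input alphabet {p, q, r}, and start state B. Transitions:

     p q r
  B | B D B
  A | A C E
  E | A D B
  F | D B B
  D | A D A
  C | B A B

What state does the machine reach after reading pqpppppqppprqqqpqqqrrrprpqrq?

Trace: B -p-> B -q-> D -p-> A -p-> A -p-> A -p-> A -p-> A -q-> C -p-> B -p-> B -p-> B -r-> B -q-> D -q-> D -q-> D -p-> A -q-> C -q-> A -q-> C -r-> B -r-> B -r-> B -p-> B -r-> B -p-> B -q-> D -r-> A -q-> C

C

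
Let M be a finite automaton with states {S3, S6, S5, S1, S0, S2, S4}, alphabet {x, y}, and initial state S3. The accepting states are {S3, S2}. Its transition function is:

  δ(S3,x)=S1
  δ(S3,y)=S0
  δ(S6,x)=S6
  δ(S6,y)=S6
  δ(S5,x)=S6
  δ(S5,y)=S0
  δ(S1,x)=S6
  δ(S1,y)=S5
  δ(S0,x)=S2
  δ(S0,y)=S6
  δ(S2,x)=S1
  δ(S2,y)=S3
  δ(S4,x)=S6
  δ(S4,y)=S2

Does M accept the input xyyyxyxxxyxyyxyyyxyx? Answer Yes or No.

No

S3 → S1 → S5 → S0 → S6 → S6 → S6 → S6 → S6 → S6 → S6 → S6 → S6 → S6 → S6 → S6 → S6 → S6 → S6 → S6 → S6
End state S6 is not accepting.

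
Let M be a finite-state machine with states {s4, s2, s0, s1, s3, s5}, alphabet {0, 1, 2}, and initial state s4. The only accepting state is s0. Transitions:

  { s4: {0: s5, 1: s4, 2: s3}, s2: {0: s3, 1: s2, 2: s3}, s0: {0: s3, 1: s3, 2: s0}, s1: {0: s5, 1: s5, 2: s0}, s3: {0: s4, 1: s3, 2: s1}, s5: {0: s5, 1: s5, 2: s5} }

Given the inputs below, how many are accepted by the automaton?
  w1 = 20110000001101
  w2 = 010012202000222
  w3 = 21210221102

0

w1: Trace: s4 -2-> s3 -0-> s4 -1-> s4 -1-> s4 -0-> s5 -0-> s5 -0-> s5 -0-> s5 -0-> s5 -0-> s5 -1-> s5 -1-> s5 -0-> s5 -1-> s5  → end s5, rejected
w2: Trace: s4 -0-> s5 -1-> s5 -0-> s5 -0-> s5 -1-> s5 -2-> s5 -2-> s5 -0-> s5 -2-> s5 -0-> s5 -0-> s5 -0-> s5 -2-> s5 -2-> s5 -2-> s5  → end s5, rejected
w3: Trace: s4 -2-> s3 -1-> s3 -2-> s1 -1-> s5 -0-> s5 -2-> s5 -2-> s5 -1-> s5 -1-> s5 -0-> s5 -2-> s5  → end s5, rejected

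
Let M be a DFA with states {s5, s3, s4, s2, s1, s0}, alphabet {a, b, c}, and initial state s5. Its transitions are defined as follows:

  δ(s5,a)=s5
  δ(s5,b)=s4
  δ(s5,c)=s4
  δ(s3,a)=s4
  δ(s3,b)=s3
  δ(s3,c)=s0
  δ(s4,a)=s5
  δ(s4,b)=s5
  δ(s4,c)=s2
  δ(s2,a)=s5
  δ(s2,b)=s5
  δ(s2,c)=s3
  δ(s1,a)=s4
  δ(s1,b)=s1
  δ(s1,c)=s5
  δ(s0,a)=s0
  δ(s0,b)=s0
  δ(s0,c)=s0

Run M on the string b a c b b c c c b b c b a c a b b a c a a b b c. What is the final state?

s0

start at s5
read 'b': s5 → s4
read 'a': s4 → s5
read 'c': s5 → s4
read 'b': s4 → s5
read 'b': s5 → s4
read 'c': s4 → s2
read 'c': s2 → s3
read 'c': s3 → s0
read 'b': s0 → s0
read 'b': s0 → s0
read 'c': s0 → s0
read 'b': s0 → s0
read 'a': s0 → s0
read 'c': s0 → s0
read 'a': s0 → s0
read 'b': s0 → s0
read 'b': s0 → s0
read 'a': s0 → s0
read 'c': s0 → s0
read 'a': s0 → s0
read 'a': s0 → s0
read 'b': s0 → s0
read 'b': s0 → s0
read 'c': s0 → s0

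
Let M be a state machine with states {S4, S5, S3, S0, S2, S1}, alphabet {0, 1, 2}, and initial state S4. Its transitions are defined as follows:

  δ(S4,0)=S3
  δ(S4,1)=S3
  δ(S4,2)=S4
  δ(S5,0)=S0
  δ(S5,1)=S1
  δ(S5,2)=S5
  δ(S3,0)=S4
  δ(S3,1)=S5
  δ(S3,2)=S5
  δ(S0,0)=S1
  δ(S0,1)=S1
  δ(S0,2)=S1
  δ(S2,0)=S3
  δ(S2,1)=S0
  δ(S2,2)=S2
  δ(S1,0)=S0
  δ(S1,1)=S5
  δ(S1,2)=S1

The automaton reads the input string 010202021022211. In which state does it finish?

Trace: S4 -0-> S3 -1-> S5 -0-> S0 -2-> S1 -0-> S0 -2-> S1 -0-> S0 -2-> S1 -1-> S5 -0-> S0 -2-> S1 -2-> S1 -2-> S1 -1-> S5 -1-> S1

S1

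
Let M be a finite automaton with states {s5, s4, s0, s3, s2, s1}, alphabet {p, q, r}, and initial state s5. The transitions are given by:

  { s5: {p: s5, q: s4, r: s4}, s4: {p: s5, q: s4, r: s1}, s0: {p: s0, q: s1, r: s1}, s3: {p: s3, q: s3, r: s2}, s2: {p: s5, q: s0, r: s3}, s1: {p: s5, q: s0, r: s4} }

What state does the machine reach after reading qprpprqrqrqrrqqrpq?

Trace: s5 -q-> s4 -p-> s5 -r-> s4 -p-> s5 -p-> s5 -r-> s4 -q-> s4 -r-> s1 -q-> s0 -r-> s1 -q-> s0 -r-> s1 -r-> s4 -q-> s4 -q-> s4 -r-> s1 -p-> s5 -q-> s4

s4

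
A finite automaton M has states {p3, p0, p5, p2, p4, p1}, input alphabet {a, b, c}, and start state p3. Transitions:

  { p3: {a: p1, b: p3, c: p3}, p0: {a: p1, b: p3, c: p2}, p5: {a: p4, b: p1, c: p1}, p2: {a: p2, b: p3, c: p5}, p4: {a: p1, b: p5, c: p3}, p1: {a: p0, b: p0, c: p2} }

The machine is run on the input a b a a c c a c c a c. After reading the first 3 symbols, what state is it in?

p1

start at p3
read 'a': p3 → p1
read 'b': p1 → p0
read 'a': p0 → p1
After 3 symbols: p1.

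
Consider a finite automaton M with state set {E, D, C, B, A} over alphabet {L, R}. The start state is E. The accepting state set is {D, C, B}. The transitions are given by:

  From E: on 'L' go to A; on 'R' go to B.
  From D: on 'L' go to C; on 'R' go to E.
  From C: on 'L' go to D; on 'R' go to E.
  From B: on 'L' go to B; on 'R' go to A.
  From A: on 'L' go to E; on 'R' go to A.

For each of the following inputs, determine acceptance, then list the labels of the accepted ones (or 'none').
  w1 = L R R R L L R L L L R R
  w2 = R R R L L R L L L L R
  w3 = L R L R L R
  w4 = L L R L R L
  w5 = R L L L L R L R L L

w1:
  start at E
  read 'L': E → A
  read 'R': A → A
  read 'R': A → A
  read 'R': A → A
  read 'L': A → E
  read 'L': E → A
  read 'R': A → A
  read 'L': A → E
  read 'L': E → A
  read 'L': A → E
  read 'R': E → B
  read 'R': B → A
  end A, rejected
w2:
  start at E
  read 'R': E → B
  read 'R': B → A
  read 'R': A → A
  read 'L': A → E
  read 'L': E → A
  read 'R': A → A
  read 'L': A → E
  read 'L': E → A
  read 'L': A → E
  read 'L': E → A
  read 'R': A → A
  end A, rejected
w3:
  start at E
  read 'L': E → A
  read 'R': A → A
  read 'L': A → E
  read 'R': E → B
  read 'L': B → B
  read 'R': B → A
  end A, rejected
w4:
  start at E
  read 'L': E → A
  read 'L': A → E
  read 'R': E → B
  read 'L': B → B
  read 'R': B → A
  read 'L': A → E
  end E, rejected
w5:
  start at E
  read 'R': E → B
  read 'L': B → B
  read 'L': B → B
  read 'L': B → B
  read 'L': B → B
  read 'R': B → A
  read 'L': A → E
  read 'R': E → B
  read 'L': B → B
  read 'L': B → B
  end B, accepted

w5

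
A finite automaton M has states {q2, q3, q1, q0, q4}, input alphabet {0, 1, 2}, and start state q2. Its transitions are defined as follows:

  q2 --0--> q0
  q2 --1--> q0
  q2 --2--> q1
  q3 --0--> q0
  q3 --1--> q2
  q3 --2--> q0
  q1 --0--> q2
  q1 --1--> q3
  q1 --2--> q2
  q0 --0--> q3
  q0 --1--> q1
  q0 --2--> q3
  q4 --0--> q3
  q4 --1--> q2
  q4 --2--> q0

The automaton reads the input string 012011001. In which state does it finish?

Trace: q2 -0-> q0 -1-> q1 -2-> q2 -0-> q0 -1-> q1 -1-> q3 -0-> q0 -0-> q3 -1-> q2

q2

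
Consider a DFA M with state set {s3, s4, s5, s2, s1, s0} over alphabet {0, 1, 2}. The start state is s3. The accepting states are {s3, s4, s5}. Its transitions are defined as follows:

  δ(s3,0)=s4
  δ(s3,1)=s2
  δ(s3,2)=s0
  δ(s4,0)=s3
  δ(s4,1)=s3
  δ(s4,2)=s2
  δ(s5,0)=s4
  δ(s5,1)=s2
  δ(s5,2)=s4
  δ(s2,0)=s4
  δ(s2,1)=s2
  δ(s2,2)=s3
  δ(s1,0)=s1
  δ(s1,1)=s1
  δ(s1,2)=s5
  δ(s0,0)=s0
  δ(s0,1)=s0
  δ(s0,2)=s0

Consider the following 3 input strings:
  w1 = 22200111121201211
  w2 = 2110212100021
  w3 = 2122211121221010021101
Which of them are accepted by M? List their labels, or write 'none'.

none

w1: s3 → s0 → s0 → s0 → s0 → s0 → s0 → s0 → s0 → s0 → s0 → s0 → s0 → s0 → s0 → s0 → s0 → s0  → end s0, rejected
w2: s3 → s0 → s0 → s0 → s0 → s0 → s0 → s0 → s0 → s0 → s0 → s0 → s0 → s0  → end s0, rejected
w3: s3 → s0 → s0 → s0 → s0 → s0 → s0 → s0 → s0 → s0 → s0 → s0 → s0 → s0 → s0 → s0 → s0 → s0 → s0 → s0 → s0 → s0 → s0  → end s0, rejected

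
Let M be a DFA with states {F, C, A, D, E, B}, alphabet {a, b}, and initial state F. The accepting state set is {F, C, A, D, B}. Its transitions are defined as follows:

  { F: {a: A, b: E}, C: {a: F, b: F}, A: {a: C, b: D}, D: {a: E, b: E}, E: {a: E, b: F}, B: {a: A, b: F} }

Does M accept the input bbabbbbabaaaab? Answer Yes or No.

Yes

F → E → F → A → D → E → F → E → E → F → A → C → F → A → D
End state D is accepting.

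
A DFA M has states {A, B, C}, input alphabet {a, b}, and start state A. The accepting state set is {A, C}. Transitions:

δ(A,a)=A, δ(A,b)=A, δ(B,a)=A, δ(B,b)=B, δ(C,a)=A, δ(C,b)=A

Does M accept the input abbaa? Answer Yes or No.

start at A
read 'a': A → A
read 'b': A → A
read 'b': A → A
read 'a': A → A
read 'a': A → A
End state A is accepting.

Yes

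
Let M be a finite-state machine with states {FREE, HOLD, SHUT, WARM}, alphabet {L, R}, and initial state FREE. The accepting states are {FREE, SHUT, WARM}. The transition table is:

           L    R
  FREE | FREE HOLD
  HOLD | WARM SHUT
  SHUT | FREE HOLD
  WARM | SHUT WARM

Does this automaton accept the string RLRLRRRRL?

start at FREE
read 'R': FREE → HOLD
read 'L': HOLD → WARM
read 'R': WARM → WARM
read 'L': WARM → SHUT
read 'R': SHUT → HOLD
read 'R': HOLD → SHUT
read 'R': SHUT → HOLD
read 'R': HOLD → SHUT
read 'L': SHUT → FREE
End state FREE is accepting.

Yes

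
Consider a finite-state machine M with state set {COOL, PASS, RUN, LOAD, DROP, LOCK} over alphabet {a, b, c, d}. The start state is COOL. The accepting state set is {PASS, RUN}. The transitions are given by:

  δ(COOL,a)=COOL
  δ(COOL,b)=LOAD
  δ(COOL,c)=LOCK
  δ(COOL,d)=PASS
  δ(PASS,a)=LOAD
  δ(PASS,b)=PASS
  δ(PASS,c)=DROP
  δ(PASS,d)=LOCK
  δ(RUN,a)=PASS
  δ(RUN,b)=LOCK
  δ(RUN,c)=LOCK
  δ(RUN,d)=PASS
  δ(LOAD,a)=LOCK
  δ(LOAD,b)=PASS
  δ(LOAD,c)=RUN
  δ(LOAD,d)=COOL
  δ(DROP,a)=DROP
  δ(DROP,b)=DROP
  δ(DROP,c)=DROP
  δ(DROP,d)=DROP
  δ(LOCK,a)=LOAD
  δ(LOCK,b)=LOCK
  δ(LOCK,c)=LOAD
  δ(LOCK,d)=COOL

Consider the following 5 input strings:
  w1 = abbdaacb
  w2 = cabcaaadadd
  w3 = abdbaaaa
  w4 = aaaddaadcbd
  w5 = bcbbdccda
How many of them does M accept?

w1:
  start at COOL
  read 'a': COOL → COOL
  read 'b': COOL → LOAD
  read 'b': LOAD → PASS
  read 'd': PASS → LOCK
  read 'a': LOCK → LOAD
  read 'a': LOAD → LOCK
  read 'c': LOCK → LOAD
  read 'b': LOAD → PASS
  end PASS, accepted
w2:
  start at COOL
  read 'c': COOL → LOCK
  read 'a': LOCK → LOAD
  read 'b': LOAD → PASS
  read 'c': PASS → DROP
  read 'a': DROP → DROP
  read 'a': DROP → DROP
  read 'a': DROP → DROP
  read 'd': DROP → DROP
  read 'a': DROP → DROP
  read 'd': DROP → DROP
  read 'd': DROP → DROP
  end DROP, rejected
w3:
  start at COOL
  read 'a': COOL → COOL
  read 'b': COOL → LOAD
  read 'd': LOAD → COOL
  read 'b': COOL → LOAD
  read 'a': LOAD → LOCK
  read 'a': LOCK → LOAD
  read 'a': LOAD → LOCK
  read 'a': LOCK → LOAD
  end LOAD, rejected
w4:
  start at COOL
  read 'a': COOL → COOL
  read 'a': COOL → COOL
  read 'a': COOL → COOL
  read 'd': COOL → PASS
  read 'd': PASS → LOCK
  read 'a': LOCK → LOAD
  read 'a': LOAD → LOCK
  read 'd': LOCK → COOL
  read 'c': COOL → LOCK
  read 'b': LOCK → LOCK
  read 'd': LOCK → COOL
  end COOL, rejected
w5:
  start at COOL
  read 'b': COOL → LOAD
  read 'c': LOAD → RUN
  read 'b': RUN → LOCK
  read 'b': LOCK → LOCK
  read 'd': LOCK → COOL
  read 'c': COOL → LOCK
  read 'c': LOCK → LOAD
  read 'd': LOAD → COOL
  read 'a': COOL → COOL
  end COOL, rejected

1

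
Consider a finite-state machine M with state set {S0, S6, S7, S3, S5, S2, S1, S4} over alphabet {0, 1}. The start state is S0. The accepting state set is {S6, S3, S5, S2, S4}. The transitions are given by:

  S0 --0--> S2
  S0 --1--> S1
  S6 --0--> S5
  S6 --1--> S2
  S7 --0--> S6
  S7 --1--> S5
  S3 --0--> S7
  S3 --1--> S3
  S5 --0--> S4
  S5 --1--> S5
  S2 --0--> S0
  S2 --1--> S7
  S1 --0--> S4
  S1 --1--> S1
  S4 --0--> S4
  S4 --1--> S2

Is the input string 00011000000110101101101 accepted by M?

S0 → S2 → S0 → S2 → S7 → S5 → S4 → S4 → S4 → S4 → S4 → S4 → S2 → S7 → S6 → S2 → S0 → S1 → S1 → S4 → S2 → S7 → S6 → S2
End state S2 is accepting.

Yes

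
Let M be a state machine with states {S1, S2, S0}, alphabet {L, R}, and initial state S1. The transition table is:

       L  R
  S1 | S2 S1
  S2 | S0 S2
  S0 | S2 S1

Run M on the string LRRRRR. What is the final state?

S2

S1 → S2 → S2 → S2 → S2 → S2 → S2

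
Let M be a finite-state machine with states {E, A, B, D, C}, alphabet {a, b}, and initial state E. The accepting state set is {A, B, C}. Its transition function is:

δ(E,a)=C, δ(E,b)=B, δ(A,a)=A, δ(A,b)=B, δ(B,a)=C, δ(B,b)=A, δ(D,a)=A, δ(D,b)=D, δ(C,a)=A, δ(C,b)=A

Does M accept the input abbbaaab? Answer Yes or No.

Yes

start at E
read 'a': E → C
read 'b': C → A
read 'b': A → B
read 'b': B → A
read 'a': A → A
read 'a': A → A
read 'a': A → A
read 'b': A → B
End state B is accepting.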